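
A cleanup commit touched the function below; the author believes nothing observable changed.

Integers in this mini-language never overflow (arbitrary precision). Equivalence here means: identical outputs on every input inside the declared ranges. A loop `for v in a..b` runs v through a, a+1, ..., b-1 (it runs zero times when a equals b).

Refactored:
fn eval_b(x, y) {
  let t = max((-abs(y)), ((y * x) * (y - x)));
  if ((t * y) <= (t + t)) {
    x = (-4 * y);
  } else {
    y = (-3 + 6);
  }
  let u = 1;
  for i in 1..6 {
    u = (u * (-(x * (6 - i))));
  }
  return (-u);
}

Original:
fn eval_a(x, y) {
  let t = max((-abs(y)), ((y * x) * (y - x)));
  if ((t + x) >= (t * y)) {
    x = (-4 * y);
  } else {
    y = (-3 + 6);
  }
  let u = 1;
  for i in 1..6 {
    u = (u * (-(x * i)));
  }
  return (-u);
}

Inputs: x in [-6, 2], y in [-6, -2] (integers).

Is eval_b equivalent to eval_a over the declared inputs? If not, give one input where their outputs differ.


Take x=-6, y=-6.
eval_a: t = 0; ((t + x) >= (t * y)) -> false; y = 3; u = 1; [i=1]; u = 6; [i=2]; u = 72; [i=3]; u = 1296; [i=4]; u = 31104; [i=5]; u = 933120; return -933120
eval_b: t = 0; ((t * y) <= (t + t)) -> true; x = 24; u = 1; [i=1]; u = -120; [i=2]; u = 11520; [i=3]; u = -829440; [i=4]; u = 39813120; [i=5]; u = -955514880; return 955514880
-933120 and 955514880 differ, so these are not the same function on this domain.
verdict: not equivalent; witness: x=-6, y=-6


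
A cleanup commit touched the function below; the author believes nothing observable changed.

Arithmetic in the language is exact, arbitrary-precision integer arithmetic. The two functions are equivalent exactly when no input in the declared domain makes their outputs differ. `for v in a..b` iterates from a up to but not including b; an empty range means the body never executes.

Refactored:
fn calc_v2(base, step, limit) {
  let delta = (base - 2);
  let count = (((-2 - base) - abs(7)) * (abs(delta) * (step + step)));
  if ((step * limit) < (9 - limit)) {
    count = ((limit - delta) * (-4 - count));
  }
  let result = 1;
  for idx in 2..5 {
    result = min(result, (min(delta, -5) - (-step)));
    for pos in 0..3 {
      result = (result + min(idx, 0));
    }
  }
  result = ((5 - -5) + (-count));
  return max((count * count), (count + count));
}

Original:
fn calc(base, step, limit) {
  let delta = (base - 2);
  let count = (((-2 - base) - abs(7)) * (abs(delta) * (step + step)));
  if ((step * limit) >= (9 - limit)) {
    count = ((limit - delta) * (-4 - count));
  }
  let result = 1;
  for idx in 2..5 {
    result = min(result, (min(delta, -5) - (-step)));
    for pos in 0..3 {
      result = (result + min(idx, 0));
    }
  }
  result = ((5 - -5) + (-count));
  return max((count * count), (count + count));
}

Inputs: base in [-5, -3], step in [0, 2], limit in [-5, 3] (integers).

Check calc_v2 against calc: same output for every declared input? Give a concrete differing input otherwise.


Not equivalent: base=-5, step=0, limit=-5 separates them (0 vs 64).
calc: delta becomes -7; next count becomes 0; next ((step * limit) >= (9 - limit)) evaluates to false; next result becomes 1; next at idx=2:; next result becomes -7; next at pos=0:; next result becomes -7; next at pos=1:; next result becomes -7; next at pos=2:; next result becomes -7; next at idx=3:; next result becomes -7; next at pos=0:; next result becomes -7; next at pos=1:; next result becomes -7; next at pos=2:; next result becomes -7; next at idx=4:; next result becomes -7; next at pos=0:; next result becomes -7; next at pos=1:; next result becomes -7; next at pos=2:; next result becomes -7; next result becomes 10; next final value 0
calc_v2: delta becomes -7; next count becomes 0; next ((step * limit) < (9 - limit)) evaluates to true; next count becomes -8; next result becomes 1; next at idx=2:; next result becomes -7; next at pos=0:; next result becomes -7; next at pos=1:; next result becomes -7; next at pos=2:; next result becomes -7; next at idx=3:; next result becomes -7; next at pos=0:; next result becomes -7; next at pos=1:; next result becomes -7; next at pos=2:; next result becomes -7; next at idx=4:; next result becomes -7; next at pos=0:; next result becomes -7; next at pos=1:; next result becomes -7; next at pos=2:; next result becomes -7; next result becomes 18; next final value 64
verdict: not equivalent; witness: base=-5, step=0, limit=-5


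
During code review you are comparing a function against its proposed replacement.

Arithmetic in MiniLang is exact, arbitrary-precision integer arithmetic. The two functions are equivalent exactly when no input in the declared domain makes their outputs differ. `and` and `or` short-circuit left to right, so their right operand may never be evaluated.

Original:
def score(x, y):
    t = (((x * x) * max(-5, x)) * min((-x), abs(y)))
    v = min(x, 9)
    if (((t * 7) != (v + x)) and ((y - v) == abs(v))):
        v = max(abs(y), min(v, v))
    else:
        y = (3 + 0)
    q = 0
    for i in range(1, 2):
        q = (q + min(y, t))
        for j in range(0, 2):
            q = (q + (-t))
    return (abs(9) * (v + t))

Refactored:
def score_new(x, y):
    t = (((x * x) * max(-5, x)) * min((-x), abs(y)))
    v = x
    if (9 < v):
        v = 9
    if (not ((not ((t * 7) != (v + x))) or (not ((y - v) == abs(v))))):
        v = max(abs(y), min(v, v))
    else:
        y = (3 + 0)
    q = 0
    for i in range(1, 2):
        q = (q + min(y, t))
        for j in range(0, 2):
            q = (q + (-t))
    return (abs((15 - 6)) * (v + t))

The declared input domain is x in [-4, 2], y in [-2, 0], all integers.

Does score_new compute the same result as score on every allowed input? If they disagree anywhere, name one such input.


The two versions differ — the changes include statement counts differ; also constant usage differs; also comparison usage differs; also branching structure differs; also min/max/abs usage differs; also arithmetic usage differs; also boolean connective usage differs.
Spot check at x=-1, y=-2 — score: t becomes -1; next v becomes -1; next (((t * 7) != (v + x)) and ((y - v) == abs(v))) evaluates to false; next y becomes 3; next q becomes 0; next at i=1:; next q becomes -1; next at j=0:; next q becomes 0; next at j=1:; next q becomes 1; next final value -18. score_new: t becomes -1; next v becomes -1; next (9 < v) evaluates to false; next (not ((not ((t * 7) != (v + x))) or (not ((y - v) == abs(v))))) evaluates to false; next y becomes 3; next q becomes 0; next at i=1:; next q becomes -1; next at j=0:; next q becomes 0; next at j=1:; next q becomes 1; next final value -18. Both give -18.
Checked all 21 inputs in the declared domain: the outputs agree on every one.
verdict: equivalent


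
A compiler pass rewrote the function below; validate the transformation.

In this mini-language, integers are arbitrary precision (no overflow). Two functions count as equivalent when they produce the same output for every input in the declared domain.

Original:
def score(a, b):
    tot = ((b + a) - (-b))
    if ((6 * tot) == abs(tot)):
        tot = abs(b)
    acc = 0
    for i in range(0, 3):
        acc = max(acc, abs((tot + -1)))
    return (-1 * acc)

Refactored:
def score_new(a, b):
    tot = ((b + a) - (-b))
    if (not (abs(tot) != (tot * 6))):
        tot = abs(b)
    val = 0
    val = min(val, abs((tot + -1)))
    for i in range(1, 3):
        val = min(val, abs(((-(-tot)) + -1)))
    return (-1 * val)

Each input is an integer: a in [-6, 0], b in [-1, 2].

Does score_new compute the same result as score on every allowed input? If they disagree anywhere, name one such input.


At a=-6, b=-1: score gives -9, score_new gives 0.
verdict: not equivalent; witness: a=-6, b=-1


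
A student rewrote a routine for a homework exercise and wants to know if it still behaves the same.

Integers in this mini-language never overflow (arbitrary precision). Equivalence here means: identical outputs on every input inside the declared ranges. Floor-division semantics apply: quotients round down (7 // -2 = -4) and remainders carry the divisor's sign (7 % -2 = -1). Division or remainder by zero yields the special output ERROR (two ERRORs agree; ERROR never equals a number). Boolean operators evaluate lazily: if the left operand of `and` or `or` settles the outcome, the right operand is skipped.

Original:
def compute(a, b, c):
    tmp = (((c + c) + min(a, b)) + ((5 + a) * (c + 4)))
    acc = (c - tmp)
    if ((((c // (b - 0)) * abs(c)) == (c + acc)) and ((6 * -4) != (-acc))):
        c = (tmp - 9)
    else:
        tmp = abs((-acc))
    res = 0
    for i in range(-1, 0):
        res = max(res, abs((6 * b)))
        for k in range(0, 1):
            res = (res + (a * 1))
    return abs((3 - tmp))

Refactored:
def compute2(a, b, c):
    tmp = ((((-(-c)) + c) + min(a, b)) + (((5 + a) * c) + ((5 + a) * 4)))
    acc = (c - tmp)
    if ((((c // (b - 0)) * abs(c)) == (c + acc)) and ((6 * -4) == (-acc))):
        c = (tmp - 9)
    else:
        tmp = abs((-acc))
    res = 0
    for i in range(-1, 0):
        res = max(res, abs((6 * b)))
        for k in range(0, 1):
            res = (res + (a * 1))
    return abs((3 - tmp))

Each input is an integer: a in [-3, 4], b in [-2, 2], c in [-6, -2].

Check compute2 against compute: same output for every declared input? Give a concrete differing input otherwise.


Evaluate both at a=-2, b=1, c=-2.
compute: tmp := 0 | acc := -2 | ((((c // (b - 0)) * abs(c)) == (c + acc)) and ((6 * -4) != (-acc))): true | c := -9 | res := 0 | iter i=-1: | res := 6 | iter k=0: | res := 4 | result 3
compute2: tmp := 0 | acc := -2 | ((((c // (b - 0)) * abs(c)) == (c + acc)) and ((6 * -4) == (-acc))): false | tmp := 2 | res := 0 | iter i=-1: | res := 6 | iter k=0: | res := 4 | result 1
3 != 1, so the rewrite changes behavior.
verdict: not equivalent; witness: a=-2, b=1, c=-2


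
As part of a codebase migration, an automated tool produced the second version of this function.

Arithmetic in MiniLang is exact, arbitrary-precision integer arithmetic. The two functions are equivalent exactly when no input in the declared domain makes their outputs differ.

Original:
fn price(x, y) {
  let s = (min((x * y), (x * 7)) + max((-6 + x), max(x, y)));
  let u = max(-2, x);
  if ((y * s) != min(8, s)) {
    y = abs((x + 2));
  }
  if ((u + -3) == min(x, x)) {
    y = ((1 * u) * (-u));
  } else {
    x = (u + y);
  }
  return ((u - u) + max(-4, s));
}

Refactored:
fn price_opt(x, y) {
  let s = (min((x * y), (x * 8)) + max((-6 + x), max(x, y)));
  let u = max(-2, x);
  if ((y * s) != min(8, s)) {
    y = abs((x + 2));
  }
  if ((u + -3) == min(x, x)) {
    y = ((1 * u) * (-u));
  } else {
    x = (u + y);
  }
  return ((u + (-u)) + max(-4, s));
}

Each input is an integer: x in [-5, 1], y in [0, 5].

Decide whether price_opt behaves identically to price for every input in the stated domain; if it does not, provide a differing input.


These are not equivalent — on x=-1, y=4 the outputs split (-3 vs -4).
price: s := -3 | u := -1 | ((y * s) != min(8, s)): true | y := 1 | ((u + -3) == min(x, x)): false | x := 0 | result -3
price_opt: s := -4 | u := -1 | ((y * s) != min(8, s)): true | y := 1 | ((u + -3) == min(x, x)): false | x := 0 | result -4
verdict: not equivalent; witness: x=-1, y=4


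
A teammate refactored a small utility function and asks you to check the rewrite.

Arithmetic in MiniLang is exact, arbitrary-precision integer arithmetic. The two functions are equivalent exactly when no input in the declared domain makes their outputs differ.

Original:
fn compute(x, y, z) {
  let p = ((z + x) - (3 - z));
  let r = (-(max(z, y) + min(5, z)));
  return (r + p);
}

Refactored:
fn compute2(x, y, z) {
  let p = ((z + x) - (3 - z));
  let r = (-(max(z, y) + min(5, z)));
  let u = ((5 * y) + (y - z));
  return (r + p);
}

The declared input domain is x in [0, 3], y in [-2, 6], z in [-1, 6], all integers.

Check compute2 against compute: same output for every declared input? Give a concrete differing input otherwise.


Side by side, the visible changes include: constant usage differs, and statement counts differ, and local variable names differ, and arithmetic usage differs.
As a probe, take x=0, y=3, z=2: compute runs p becomes 1; next r becomes -5; next final value -4; compute2 runs p becomes 1; next r becomes -5; next u becomes 16; next final value -4; both end at -4.
Sweeping the whole domain (288 inputs) finds no disagreement.
verdict: equivalent


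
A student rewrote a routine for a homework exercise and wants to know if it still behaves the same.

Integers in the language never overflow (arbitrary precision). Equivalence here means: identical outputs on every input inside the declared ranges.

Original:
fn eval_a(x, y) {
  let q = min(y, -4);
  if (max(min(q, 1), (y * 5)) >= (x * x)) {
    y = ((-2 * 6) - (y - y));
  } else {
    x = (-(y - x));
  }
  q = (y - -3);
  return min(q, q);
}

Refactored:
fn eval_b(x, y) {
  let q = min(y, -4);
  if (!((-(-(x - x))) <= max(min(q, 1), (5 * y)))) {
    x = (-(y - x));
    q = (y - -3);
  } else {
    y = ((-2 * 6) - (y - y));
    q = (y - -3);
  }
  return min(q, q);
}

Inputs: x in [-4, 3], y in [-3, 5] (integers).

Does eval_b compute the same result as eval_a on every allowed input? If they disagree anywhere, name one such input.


Try x=-4, y=0.
eval_a: q becomes -4; next (max(min(q, 1), (y * 5)) >= (x * x)) evaluates to false; next x becomes -4; next q becomes 3; next final value 3
eval_b: q becomes -4; next (!((-(-(x - x))) <= max(min(q, 1), (5 * y)))) evaluates to false; next y becomes -12; next q becomes -9; next final value -9
3 vs -9 — the two versions disagree here.
verdict: not equivalent; witness: x=-4, y=0


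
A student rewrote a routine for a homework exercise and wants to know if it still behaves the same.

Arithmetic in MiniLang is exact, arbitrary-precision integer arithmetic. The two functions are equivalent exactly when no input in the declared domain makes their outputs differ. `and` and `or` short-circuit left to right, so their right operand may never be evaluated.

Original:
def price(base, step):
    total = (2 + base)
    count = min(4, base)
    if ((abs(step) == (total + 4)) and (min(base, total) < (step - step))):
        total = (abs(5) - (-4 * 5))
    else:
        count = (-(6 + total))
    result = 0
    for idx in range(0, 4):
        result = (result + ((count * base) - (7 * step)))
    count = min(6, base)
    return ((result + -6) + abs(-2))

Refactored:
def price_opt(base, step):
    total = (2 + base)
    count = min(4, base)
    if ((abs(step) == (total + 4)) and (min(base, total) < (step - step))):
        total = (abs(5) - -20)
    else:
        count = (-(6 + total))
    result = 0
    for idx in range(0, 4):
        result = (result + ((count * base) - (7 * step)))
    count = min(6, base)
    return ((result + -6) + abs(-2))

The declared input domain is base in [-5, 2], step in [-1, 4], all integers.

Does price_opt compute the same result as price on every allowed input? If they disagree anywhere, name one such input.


Differences: arithmetic usage differs, and constant usage differs — yet all 48 inputs agree.
verdict: equivalent


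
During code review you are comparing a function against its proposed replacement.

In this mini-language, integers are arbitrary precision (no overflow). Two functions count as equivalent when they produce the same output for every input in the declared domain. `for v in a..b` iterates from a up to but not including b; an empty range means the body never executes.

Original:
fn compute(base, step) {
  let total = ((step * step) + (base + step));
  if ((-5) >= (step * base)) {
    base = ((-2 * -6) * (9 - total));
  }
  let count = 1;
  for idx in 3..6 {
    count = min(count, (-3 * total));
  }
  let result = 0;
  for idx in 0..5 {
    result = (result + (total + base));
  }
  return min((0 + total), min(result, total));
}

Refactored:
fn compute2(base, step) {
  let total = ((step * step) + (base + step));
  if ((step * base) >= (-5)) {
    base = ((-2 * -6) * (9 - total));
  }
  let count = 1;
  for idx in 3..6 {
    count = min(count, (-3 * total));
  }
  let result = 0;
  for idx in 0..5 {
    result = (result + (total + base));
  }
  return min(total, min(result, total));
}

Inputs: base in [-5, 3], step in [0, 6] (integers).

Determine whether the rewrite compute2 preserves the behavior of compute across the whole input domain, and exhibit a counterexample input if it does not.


Try base=-5, step=0.
compute: total becomes -5; next ((-5) >= (step * base)) evaluates to false; next count becomes 1; next at idx=3:; next count becomes 1; next at idx=4:; next count becomes 1; next at idx=5:; next count becomes 1; next result becomes 0; next at idx=0:; next result becomes -10; next at idx=1:; next result becomes -20; next at idx=2:; next result becomes -30; next at idx=3:; next result becomes -40; next at idx=4:; next result becomes -50; next final value -50
compute2: total becomes -5; next ((step * base) >= (-5)) evaluates to true; next base becomes 168; next count becomes 1; next at idx=3:; next count becomes 1; next at idx=4:; next count becomes 1; next at idx=5:; next count becomes 1; next result becomes 0; next at idx=0:; next result becomes 163; next at idx=1:; next result becomes 326; next at idx=2:; next result becomes 489; next at idx=3:; next result becomes 652; next at idx=4:; next result becomes 815; next final value -5
-50 vs -5 — the two versions disagree here.
verdict: not equivalent; witness: base=-5, step=0


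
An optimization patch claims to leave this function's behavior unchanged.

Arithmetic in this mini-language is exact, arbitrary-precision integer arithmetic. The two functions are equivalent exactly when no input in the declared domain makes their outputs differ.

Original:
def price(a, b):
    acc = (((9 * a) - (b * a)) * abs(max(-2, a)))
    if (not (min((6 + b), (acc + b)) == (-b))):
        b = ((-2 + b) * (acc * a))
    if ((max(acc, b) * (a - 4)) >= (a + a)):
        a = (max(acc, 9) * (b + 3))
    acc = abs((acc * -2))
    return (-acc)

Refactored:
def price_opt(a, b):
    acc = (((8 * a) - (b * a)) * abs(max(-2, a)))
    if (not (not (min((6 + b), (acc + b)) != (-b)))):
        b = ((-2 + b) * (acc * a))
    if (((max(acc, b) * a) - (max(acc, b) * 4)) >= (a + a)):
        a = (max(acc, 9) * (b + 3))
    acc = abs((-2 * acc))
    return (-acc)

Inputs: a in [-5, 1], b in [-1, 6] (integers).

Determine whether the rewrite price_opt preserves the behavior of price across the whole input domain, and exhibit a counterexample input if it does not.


Evaluate both at a=-5, b=-1.
price: acc = -100; (not (min((6 + b), (acc + b)) == (-b))) -> true; b = -1500; ((max(acc, b) * (a - 4)) >= (a + a)) -> true; a = -13473; acc = 200; return -200
price_opt: acc = -90; (not (not (min((6 + b), (acc + b)) != (-b)))) -> true; b = -1350; (((max(acc, b) * a) - (max(acc, b) * 4)) >= (a + a)) -> true; a = -12123; acc = 180; return -180
-200 and -180 differ, so these are not the same function on this domain.
verdict: not equivalent; witness: a=-5, b=-1


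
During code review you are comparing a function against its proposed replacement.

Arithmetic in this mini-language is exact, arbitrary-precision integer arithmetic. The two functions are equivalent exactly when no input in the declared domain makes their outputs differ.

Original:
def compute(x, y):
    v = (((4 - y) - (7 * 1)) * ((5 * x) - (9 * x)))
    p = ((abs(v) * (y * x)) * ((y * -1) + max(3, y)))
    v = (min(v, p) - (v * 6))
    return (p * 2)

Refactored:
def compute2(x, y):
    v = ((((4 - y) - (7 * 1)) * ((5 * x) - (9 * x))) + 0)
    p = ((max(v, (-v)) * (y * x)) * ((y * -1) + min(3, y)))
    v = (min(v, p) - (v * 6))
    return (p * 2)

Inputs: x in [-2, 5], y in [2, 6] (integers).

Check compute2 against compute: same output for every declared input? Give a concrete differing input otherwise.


The rewrite breaks on x=-2, y=2, where the results are -320 and 0.
compute: v = -40; p = -160; v = 80; return -320
compute2: v = -40; p = 0; v = 200; return 0
verdict: not equivalent; witness: x=-2, y=2


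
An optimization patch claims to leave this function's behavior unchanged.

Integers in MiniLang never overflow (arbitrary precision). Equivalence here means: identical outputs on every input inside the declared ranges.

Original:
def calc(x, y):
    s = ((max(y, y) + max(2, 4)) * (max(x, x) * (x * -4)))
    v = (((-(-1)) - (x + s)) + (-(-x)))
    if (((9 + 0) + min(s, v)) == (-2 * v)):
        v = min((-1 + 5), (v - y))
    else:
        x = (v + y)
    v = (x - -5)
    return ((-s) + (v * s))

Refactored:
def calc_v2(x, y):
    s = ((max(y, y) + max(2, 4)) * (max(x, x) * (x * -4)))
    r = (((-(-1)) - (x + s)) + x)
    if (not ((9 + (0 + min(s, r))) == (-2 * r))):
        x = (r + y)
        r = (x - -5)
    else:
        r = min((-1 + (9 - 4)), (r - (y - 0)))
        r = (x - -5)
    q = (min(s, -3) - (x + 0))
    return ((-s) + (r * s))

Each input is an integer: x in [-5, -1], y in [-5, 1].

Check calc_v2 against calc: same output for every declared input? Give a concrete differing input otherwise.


Behavior is preserved: although min/max/abs usage differs; boolean connective usage differs; local variable names differ; constant usage differs; statement counts differ; arithmetic usage differs, the outputs never diverge.
One worked example (x=-2, y=-2) — calc: s becomes -32; next v becomes 33; next (((9 + 0) + min(s, v)) == (-2 * v)) evaluates to false; next x becomes 31; next v becomes 36; next final value -1120; calc_v2: s becomes -32; next r becomes 33; next (not ((9 + (0 + min(s, r))) == (-2 * r))) evaluates to true; next x becomes 31; next r becomes 36; next q becomes -63; next final value -1120; agreement on -1120.
Sweeping the whole domain (35 inputs) finds no disagreement.
verdict: equivalent


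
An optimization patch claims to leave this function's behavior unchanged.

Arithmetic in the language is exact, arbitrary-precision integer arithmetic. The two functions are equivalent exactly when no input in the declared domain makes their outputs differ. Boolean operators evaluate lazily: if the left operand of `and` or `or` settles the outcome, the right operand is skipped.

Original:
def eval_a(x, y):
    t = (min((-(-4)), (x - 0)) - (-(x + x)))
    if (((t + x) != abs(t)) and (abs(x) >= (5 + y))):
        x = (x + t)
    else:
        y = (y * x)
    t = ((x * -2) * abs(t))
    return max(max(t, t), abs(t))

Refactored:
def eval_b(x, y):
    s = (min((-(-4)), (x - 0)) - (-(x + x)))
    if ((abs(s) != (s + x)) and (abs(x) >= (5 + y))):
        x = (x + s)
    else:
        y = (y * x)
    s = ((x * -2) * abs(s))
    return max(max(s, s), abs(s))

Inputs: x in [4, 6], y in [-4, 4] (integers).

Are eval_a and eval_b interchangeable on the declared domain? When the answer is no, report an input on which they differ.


Behavior is preserved: although local variable names differ, the outputs never diverge.
One worked example (x=4, y=3) — eval_a: t=12, then (((t + x) != abs(t)) and (abs(x) >= (5 + y))) is false, then y=12, then t=-96, then returns 96; eval_b: s=12, then ((abs(s) != (s + x)) and (abs(x) >= (5 + y))) is false, then y=12, then s=-96, then returns 96; agreement on 96.
Across all 27 domain points the two functions coincide.
verdict: equivalent


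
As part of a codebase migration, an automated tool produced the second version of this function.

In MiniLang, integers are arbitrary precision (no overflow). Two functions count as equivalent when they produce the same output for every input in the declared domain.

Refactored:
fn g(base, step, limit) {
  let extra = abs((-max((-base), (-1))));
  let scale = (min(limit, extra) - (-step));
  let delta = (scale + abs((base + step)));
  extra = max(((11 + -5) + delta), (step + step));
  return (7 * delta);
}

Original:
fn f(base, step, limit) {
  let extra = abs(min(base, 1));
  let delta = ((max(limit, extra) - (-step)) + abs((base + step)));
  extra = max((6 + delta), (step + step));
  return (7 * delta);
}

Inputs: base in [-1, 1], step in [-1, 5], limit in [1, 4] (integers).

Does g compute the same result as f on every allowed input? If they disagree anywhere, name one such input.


The rewrite breaks on base=-1, step=-1, limit=2, where the results are 21 and 14.
f: extra := 1 | delta := 3 | extra := 9 | result 21
g: extra := 1 | scale := 0 | delta := 2 | extra := 8 | result 14
verdict: not equivalent; witness: base=-1, step=-1, limit=2


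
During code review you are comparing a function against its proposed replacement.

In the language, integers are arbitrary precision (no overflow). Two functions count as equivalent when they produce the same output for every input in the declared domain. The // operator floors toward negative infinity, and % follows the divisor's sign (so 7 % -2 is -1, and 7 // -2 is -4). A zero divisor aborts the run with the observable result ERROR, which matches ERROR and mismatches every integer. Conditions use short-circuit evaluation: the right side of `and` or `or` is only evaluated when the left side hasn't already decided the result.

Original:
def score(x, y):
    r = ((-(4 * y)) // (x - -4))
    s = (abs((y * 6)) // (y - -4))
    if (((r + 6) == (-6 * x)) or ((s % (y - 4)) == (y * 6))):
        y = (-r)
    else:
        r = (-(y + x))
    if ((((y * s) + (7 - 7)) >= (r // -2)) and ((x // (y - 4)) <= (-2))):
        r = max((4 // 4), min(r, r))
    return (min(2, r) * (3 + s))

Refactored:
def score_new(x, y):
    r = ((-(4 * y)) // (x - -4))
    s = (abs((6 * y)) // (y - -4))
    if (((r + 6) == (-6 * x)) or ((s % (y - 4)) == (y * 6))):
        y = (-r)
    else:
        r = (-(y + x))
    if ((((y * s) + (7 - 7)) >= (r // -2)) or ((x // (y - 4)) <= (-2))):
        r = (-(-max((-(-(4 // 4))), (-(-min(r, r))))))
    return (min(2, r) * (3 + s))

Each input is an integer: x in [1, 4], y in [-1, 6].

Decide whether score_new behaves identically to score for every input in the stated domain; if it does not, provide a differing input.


These are not equivalent — on x=1, y=0 the outputs split (0 vs 3).
score: r=0, then s=0, then (((r + 6) == (-6 * x)) or ((s % (y - 4)) == (y * 6))) is true, then y=0, then ((((y * s) + (7 - 7)) >= (r // -2)) and ((x // (y - 4)) <= (-2))) is false, then returns 0
score_new: r=0, then s=0, then (((r + 6) == (-6 * x)) or ((s % (y - 4)) == (y * 6))) is true, then y=0, then ((((y * s) + (7 - 7)) >= (r // -2)) or ((x // (y - 4)) <= (-2))) is true, then r=1, then returns 3
verdict: not equivalent; witness: x=1, y=0


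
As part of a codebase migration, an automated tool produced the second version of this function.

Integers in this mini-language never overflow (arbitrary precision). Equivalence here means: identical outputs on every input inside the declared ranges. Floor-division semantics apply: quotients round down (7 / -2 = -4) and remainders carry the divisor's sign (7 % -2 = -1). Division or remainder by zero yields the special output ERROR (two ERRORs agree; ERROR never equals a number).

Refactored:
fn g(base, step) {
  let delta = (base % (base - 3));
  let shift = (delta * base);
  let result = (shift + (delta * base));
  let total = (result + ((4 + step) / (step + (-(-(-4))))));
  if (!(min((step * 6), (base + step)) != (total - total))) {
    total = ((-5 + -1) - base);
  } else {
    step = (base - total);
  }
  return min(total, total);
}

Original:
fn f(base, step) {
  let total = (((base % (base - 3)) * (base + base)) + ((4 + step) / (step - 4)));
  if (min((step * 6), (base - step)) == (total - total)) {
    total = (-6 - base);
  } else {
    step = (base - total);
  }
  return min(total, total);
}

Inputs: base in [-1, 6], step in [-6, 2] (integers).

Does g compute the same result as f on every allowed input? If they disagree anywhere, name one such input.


These are not equivalent — on base=-1, step=1 the outputs split (0 vs -5).
f: total becomes 0; next (min((step * 6), (base - step)) == (total - total)) evaluates to false; next step becomes -1; next final value 0
g: delta becomes -1; next shift becomes 1; next result becomes 2; next total becomes 0; next (!(min((step * 6), (base + step)) != (total - total))) evaluates to true; next total becomes -5; next final value -5
verdict: not equivalent; witness: base=-1, step=1


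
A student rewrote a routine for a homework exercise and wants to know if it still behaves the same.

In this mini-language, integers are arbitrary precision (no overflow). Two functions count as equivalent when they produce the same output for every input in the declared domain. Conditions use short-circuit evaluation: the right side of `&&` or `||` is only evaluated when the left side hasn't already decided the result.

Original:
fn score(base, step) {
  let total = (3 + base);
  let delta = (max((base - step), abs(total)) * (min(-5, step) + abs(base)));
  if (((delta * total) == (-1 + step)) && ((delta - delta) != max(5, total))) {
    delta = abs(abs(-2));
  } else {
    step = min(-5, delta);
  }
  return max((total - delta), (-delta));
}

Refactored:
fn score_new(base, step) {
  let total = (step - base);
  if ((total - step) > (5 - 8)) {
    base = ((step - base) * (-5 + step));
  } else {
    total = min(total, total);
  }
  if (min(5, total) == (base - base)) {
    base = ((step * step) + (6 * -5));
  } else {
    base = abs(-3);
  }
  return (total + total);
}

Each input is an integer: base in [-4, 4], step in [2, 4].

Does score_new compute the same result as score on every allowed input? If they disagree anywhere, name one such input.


Consider the input base=-4, step=2.
score: total becomes -1; next delta becomes -1; next (((delta * total) == (-1 + step)) && ((delta - delta) != max(5, total))) evaluates to true; next delta becomes 2; next final value -2
score_new: total becomes 6; next ((total - step) > (5 - 8)) evaluates to true; next base becomes -18; next (min(5, total) == (base - base)) evaluates to false; next base becomes 3; next final value 12
-2 != 12, so the rewrite changes behavior.
verdict: not equivalent; witness: base=-4, step=2


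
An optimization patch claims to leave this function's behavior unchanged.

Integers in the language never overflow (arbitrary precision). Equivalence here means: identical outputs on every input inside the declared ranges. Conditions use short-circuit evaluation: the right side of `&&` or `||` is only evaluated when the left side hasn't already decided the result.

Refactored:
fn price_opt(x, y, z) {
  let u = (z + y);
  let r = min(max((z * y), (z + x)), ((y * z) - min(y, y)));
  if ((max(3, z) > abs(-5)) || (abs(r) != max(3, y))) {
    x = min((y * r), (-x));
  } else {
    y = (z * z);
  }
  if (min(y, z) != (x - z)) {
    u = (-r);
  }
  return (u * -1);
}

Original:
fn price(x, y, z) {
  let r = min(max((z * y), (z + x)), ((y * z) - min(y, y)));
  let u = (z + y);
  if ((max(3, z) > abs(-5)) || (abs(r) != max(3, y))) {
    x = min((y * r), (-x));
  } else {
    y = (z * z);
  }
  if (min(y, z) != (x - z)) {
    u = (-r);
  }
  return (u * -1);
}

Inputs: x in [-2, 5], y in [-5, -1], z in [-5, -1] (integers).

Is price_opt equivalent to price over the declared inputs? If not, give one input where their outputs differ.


Comparing the listings, the differences include: same computation, different form.
As a probe, take x=-1, y=-2, z=-4: price runs r=8, then u=-6, then ((max(3, z) > abs(-5)) || (abs(r) != max(3, y))) is true, then x=-16, then (min(y, z) != (x - z)) is true, then u=-8, then returns 8; price_opt runs u=-6, then r=8, then ((max(3, z) > abs(-5)) || (abs(r) != max(3, y))) is true, then x=-16, then (min(y, z) != (x - z)) is true, then u=-8, then returns 8; both end at 8.
Every one of the 200 inputs gives matching results.
verdict: equivalent


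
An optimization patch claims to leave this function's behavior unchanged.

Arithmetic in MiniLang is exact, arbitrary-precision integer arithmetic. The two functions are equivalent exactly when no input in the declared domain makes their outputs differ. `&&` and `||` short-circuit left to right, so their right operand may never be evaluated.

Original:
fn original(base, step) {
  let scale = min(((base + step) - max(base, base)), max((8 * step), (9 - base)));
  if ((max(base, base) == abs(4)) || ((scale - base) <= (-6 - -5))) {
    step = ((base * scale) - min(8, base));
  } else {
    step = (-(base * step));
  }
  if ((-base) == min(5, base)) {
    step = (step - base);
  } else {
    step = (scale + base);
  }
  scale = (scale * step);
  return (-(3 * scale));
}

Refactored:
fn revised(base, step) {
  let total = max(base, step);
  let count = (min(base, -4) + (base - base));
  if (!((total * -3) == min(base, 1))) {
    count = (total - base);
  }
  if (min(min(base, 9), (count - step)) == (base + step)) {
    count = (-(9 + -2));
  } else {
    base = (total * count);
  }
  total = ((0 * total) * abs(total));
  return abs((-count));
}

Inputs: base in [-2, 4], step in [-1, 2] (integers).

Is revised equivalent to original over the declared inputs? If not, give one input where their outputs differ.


Take base=-2, step=-1.
original: scale := -1 | ((max(base, base) == abs(4)) || ((scale - base) <= (-6 - -5))): false | step := -2 | ((-base) == min(5, base)): false | step := -3 | scale := 3 | result -9
revised: total := -1 | count := -4 | (!((total * -3) == min(base, 1))): true | count := 1 | (min(min(base, 9), (count - step)) == (base + step)): false | base := -1 | total := 0 | result 1
-9 vs 1 — the two versions disagree here.
verdict: not equivalent; witness: base=-2, step=-1


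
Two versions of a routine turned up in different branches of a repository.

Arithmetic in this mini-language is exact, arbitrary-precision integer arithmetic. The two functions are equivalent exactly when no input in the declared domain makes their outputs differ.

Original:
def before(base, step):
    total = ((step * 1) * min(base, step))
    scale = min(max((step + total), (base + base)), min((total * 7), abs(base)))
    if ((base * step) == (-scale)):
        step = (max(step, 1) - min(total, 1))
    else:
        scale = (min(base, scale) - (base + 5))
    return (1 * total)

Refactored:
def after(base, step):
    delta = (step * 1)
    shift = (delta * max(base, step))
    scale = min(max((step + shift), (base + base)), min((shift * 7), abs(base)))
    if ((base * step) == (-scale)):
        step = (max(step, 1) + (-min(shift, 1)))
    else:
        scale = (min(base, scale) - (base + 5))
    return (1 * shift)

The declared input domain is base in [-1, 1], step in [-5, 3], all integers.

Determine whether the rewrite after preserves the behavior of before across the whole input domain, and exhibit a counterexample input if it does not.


Not equivalent: base=-1, step=-5 separates them (25 vs 5).
before: total = 25; scale = 1; ((base * step) == (-scale)) -> false; scale = -5; return 25
after: delta = -5; shift = 5; scale = 0; ((base * step) == (-scale)) -> false; scale = -5; return 5
verdict: not equivalent; witness: base=-1, step=-5


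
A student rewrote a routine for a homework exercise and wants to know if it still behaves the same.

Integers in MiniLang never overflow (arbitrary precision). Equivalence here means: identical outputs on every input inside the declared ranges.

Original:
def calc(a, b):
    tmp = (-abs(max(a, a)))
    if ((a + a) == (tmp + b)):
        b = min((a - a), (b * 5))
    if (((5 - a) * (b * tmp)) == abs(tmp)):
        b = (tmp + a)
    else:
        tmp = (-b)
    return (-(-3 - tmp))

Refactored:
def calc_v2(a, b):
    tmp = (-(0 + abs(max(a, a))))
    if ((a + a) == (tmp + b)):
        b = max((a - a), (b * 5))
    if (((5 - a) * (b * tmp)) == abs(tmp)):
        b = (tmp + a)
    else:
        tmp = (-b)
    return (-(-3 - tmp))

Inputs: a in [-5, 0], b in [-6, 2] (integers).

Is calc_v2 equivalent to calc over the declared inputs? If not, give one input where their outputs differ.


There is a counterexample at a=-5, b=-5: 28 on one side, 3 on the other.
calc: tmp=-5, then ((a + a) == (tmp + b)) is true, then b=-25, then (((5 - a) * (b * tmp)) == abs(tmp)) is false, then tmp=25, then returns 28
calc_v2: tmp=-5, then ((a + a) == (tmp + b)) is true, then b=0, then (((5 - a) * (b * tmp)) == abs(tmp)) is false, then tmp=0, then returns 3
verdict: not equivalent; witness: a=-5, b=-5


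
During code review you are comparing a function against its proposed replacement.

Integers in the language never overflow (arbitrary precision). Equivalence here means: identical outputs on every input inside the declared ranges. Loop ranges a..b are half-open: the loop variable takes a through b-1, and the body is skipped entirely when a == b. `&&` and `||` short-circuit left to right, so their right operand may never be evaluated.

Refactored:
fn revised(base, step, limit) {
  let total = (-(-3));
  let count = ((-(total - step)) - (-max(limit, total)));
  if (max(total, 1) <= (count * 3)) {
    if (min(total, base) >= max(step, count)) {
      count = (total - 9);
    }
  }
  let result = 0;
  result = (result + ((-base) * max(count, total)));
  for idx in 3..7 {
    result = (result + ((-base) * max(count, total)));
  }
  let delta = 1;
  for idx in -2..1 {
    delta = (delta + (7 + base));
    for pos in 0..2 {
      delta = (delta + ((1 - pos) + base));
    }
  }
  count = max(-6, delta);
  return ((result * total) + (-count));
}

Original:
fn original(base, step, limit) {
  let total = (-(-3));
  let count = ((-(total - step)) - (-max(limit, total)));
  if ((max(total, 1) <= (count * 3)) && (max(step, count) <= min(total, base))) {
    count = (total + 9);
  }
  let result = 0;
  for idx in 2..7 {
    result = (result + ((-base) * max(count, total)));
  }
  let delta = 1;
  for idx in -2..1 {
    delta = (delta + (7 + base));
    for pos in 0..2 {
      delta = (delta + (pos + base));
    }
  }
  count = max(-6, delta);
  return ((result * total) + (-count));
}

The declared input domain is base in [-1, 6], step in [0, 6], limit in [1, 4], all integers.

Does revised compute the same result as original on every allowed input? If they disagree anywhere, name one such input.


Run the pair on base=1, step=0, limit=4.
original: total := 3 | count := 1 | ((max(total, 1) <= (count * 3)) && (max(step, count) <= min(total, base))): true | count := 12 | result := 0 | iter idx=2: | result := -12 | iter idx=3: | result := -24 | iter idx=4: | result := -36 | iter idx=5: | result := -48 | iter idx=6: | result := -60 | delta := 1 | iter idx=-2: | delta := 9 | iter pos=0: | delta := 10 | iter pos=1: | delta := 12 | iter idx=-1: | delta := 20 | iter pos=0: | delta := 21 | iter pos=1: | delta := 23 | iter idx=0: | delta := 31 | iter pos=0: | delta := 32 | iter pos=1: | delta := 34 | count := 34 | result -214
revised: total := 3 | count := 1 | (max(total, 1) <= (count * 3)): true | (min(total, base) >= max(step, count)): true | count := -6 | result := 0 | result := -3 | iter idx=3: | result := -6 | iter idx=4: | result := -9 | iter idx=5: | result := -12 | iter idx=6: | result := -15 | delta := 1 | iter idx=-2: | delta := 9 | iter pos=0: | delta := 11 | iter pos=1: | delta := 12 | iter idx=-1: | delta := 20 | iter pos=0: | delta := 22 | iter pos=1: | delta := 23 | iter idx=0: | delta := 31 | iter pos=0: | delta := 33 | iter pos=1: | delta := 34 | count := 34 | result -79
-214 != -79, so the rewrite changes behavior.
verdict: not equivalent; witness: base=1, step=0, limit=4


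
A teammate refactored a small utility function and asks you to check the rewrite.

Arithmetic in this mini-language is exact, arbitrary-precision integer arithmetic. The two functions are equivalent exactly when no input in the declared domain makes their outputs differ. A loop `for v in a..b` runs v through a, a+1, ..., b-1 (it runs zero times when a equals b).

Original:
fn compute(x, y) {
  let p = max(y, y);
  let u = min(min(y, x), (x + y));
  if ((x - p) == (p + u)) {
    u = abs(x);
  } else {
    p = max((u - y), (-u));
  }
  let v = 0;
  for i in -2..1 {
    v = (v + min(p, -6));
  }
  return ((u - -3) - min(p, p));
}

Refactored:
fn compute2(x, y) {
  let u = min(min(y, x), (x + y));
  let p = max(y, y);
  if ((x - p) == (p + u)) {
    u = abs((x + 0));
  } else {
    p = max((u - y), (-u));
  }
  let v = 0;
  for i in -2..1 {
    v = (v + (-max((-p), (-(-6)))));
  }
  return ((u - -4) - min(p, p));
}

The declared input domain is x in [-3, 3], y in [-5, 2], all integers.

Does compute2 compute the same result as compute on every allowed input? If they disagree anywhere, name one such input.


At x=-3, y=-5: compute gives -13, compute2 gives -12.
verdict: not equivalent; witness: x=-3, y=-5
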